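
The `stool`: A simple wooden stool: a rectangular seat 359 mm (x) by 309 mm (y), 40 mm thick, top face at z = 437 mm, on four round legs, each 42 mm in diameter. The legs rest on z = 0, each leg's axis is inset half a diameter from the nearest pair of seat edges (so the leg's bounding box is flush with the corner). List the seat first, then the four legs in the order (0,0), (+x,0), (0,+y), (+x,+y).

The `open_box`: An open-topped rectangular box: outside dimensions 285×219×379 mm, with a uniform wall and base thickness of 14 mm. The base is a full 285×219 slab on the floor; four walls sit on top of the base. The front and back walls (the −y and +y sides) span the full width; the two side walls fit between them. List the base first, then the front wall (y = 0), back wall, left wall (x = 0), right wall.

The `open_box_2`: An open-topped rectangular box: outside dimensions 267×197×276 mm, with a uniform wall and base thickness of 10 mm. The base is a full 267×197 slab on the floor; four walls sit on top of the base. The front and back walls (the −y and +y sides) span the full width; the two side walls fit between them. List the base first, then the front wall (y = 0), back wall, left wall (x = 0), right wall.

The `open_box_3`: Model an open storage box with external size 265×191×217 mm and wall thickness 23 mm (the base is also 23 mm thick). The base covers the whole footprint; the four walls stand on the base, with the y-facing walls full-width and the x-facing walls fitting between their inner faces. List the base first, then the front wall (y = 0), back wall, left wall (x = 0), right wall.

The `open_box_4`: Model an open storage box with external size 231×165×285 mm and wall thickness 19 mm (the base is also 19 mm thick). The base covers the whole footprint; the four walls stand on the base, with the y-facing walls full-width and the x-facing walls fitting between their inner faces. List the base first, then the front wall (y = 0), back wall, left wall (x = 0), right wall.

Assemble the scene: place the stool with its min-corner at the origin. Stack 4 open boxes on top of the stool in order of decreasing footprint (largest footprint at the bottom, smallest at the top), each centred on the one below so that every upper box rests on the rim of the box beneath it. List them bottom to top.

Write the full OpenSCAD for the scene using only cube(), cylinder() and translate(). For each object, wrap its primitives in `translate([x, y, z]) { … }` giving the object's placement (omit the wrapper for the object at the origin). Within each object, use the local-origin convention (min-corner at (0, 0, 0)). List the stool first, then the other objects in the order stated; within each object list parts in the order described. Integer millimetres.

translate([0, 0, 397]) cube([359, 309, 40]);
translate([21, 21, 0]) cylinder(h = 397, r = 21);
translate([338, 21, 0]) cylinder(h = 397, r = 21);
translate([21, 288, 0]) cylinder(h = 397, r = 21);
translate([338, 288, 0]) cylinder(h = 397, r = 21);
translate([37, 45, 437]) {
  cube([285, 219, 14]);
  translate([0, 0, 14]) cube([285, 14, 365]);
  translate([0, 205, 14]) cube([285, 14, 365]);
  translate([0, 14, 14]) cube([14, 191, 365]);
  translate([271, 14, 14]) cube([14, 191, 365]);
}
translate([46, 56, 816]) {
  cube([267, 197, 10]);
  translate([0, 0, 10]) cube([267, 10, 266]);
  translate([0, 187, 10]) cube([267, 10, 266]);
  translate([0, 10, 10]) cube([10, 177, 266]);
  translate([257, 10, 10]) cube([10, 177, 266]);
}
translate([47, 59, 1092]) {
  cube([265, 191, 23]);
  translate([0, 0, 23]) cube([265, 23, 194]);
  translate([0, 168, 23]) cube([265, 23, 194]);
  translate([0, 23, 23]) cube([23, 145, 194]);
  translate([242, 23, 23]) cube([23, 145, 194]);
}
translate([64, 72, 1309]) {
  cube([231, 165, 19]);
  translate([0, 0, 19]) cube([231, 19, 266]);
  translate([0, 146, 19]) cube([231, 19, 266]);
  translate([0, 19, 19]) cube([19, 127, 266]);
  translate([212, 19, 19]) cube([19, 127, 266]);
}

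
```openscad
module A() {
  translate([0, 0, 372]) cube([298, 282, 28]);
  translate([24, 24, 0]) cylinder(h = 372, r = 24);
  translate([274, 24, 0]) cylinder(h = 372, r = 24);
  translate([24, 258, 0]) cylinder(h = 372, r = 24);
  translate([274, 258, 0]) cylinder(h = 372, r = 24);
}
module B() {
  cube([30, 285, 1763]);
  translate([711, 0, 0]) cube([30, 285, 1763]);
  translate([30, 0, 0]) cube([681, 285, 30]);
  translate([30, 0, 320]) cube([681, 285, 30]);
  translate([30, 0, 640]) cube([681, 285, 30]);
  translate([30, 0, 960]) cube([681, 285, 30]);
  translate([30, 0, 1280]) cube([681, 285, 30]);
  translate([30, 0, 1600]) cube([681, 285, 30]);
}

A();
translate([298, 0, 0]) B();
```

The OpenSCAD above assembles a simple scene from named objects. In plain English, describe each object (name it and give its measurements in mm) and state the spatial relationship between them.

A is a four-legged stool. The seat is 298×282 mm, 28 mm thick, top at z = 400 mm. It stands on four round legs, each 48 mm in diameter, from z = 0 to the seat underside, each leg's axis is inset half a diameter from the nearest pair of seat edges (so the leg's bounding box is flush with the corner).

B is an open bookshelf. Two side panels, each 30 mm thick, 285 mm deep and 1763 mm tall, stand 741 mm apart (outside-to-outside). Between them sit 6 shelves, each 30 mm thick and 285 mm deep, spanning the full gap between the sides. The bottom shelf rests on the floor (its underside at z = 0) and the clear gap between one shelf's top and the next shelf's underside is 290 mm.

The bookshelf is against the stool's +x side, with their −y faces flush.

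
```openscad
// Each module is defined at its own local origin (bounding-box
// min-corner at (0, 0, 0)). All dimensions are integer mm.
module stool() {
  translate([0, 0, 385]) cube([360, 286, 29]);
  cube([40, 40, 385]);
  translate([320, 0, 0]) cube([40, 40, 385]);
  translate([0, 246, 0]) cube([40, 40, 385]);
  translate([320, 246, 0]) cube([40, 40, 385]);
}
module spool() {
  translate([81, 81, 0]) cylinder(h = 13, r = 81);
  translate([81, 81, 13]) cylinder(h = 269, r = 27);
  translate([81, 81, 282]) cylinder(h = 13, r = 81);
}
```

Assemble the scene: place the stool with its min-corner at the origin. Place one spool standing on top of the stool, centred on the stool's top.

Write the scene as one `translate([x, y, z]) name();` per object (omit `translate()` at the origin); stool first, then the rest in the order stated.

stool();
translate([99, 62, 414]) spool();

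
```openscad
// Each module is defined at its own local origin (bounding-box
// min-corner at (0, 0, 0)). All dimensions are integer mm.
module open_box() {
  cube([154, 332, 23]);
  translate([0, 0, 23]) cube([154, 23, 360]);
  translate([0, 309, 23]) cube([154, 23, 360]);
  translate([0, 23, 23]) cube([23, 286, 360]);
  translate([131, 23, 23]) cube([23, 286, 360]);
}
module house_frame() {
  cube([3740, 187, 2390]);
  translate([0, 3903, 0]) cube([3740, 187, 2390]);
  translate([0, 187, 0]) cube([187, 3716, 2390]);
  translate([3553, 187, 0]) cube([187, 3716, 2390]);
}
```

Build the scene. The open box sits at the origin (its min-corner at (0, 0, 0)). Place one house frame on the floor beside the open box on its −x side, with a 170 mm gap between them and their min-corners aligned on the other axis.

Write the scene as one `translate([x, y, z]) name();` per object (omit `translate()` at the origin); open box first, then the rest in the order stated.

open_box();
translate([-3910, 0, 0]) house_frame();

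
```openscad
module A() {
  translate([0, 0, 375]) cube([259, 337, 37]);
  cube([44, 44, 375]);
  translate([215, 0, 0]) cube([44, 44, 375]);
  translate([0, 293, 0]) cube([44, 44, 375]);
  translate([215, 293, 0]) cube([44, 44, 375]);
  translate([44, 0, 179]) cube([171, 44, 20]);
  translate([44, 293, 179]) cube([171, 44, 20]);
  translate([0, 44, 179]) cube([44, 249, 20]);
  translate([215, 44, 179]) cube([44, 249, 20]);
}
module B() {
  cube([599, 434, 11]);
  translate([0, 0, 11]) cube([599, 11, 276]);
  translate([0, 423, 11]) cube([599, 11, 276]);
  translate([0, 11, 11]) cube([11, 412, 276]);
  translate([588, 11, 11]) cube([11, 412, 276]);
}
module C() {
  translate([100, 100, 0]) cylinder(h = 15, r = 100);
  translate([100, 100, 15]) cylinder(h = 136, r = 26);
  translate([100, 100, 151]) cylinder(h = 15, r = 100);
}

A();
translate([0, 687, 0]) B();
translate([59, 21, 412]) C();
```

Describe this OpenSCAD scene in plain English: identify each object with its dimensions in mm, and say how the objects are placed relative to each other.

A is a four-legged stool. The seat is 259×337 mm, 37 mm thick, top at z = 412 mm. It stands on four square legs, each 44×44 mm in cross-section, from z = 0 to the seat underside, each flush with a corner of the seat. Four stretchers, 44 mm wide and 20 mm tall, connect adjacent legs with their undersides at z = 179 mm, each running between the inner faces of the legs it joins and aligned with the legs' outer faces on the other axis.

B is an open storage box with external size 599×434×287 mm and wall thickness 11 mm (the base is also 11 mm thick). The base covers the whole footprint; the four walls stand on the base, with the y-facing walls full-width and the x-facing walls fitting between their inner faces.

C is a spool: two coaxial disc flanges of radius 100 mm and thickness 15 mm, joined by a core cylinder of radius 26 mm and height 136 mm. The lower flange rests on z = 0 and the three cylinders share a vertical axis.

The open box is on the floor beside the stool on its +y side. The spool is on top of the stool.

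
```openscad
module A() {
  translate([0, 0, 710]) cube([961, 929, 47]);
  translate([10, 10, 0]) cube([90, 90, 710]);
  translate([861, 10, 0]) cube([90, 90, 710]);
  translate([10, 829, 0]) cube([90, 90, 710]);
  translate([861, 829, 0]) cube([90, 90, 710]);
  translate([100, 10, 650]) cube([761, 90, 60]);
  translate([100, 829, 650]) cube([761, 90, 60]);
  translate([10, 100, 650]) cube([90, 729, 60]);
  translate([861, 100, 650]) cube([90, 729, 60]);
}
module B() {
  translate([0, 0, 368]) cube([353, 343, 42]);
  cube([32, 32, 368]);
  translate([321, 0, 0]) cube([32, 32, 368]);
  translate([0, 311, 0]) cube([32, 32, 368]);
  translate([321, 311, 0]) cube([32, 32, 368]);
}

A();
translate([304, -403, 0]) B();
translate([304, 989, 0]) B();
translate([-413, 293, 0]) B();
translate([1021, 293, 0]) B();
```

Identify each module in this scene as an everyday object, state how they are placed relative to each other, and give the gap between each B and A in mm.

Each stool's nearest face is 60 mm from the table's bounding box.

A is a table. B is a stool. Four stools sit around the table at the −y, +y, −x, +x sides. The gap between each stool and the table is 60 mm.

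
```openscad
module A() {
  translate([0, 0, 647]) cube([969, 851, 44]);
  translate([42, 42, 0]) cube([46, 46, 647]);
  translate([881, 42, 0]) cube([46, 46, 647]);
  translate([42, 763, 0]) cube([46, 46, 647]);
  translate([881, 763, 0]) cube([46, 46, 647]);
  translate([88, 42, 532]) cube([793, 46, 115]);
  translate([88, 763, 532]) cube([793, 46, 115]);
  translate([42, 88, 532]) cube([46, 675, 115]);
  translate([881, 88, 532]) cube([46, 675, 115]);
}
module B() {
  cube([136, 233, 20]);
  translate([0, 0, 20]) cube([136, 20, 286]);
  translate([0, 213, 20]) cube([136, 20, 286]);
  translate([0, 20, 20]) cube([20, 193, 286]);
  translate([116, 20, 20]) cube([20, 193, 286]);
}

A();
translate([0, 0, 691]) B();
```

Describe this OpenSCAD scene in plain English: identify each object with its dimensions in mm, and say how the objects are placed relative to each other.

A is a table: top 969 mm (x) × 851 mm (y), 44 mm thick, upper face at z = 691 mm, on four 46×46 mm square legs, each inset 42 mm from the nearest pair of top edges, running from z = 0 to the bottom of the top. Four apron rails, 46 mm thick and 115 mm tall, run between adjacent legs with their top edges flush with the underside of the top and their outer faces flush with the legs' outer faces.

B is an open-topped rectangular box: outside dimensions 136×233×306 mm, with a uniform wall and base thickness of 20 mm. The base is a full 136×233 slab on the floor; four walls sit on top of the base. The front and back walls (the −y and +y sides) span the full width; the two side walls fit between them.

The open box is on top of the table.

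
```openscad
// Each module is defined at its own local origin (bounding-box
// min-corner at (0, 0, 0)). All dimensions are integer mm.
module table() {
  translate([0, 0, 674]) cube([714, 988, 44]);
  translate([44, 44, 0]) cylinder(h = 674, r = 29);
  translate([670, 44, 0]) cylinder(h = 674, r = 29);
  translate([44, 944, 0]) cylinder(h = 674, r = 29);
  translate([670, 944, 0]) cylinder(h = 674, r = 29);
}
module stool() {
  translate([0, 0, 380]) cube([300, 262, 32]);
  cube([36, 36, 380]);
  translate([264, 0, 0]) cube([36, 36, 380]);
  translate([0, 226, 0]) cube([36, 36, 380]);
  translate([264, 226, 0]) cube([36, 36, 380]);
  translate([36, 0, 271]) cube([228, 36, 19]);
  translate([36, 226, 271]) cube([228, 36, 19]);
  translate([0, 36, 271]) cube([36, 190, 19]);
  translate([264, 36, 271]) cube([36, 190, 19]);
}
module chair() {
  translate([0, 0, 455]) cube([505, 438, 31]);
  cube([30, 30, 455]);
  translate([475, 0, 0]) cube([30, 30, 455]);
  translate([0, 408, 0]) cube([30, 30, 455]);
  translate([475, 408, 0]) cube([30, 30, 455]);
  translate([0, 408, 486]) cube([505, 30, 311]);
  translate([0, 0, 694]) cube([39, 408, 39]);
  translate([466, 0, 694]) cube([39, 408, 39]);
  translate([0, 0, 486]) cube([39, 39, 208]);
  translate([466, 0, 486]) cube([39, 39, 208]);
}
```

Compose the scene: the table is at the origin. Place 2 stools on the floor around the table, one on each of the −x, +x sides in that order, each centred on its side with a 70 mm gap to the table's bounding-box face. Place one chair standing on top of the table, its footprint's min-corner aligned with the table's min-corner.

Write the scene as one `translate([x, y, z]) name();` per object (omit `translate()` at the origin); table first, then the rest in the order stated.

table();
translate([-370, 363, 0]) stool();
translate([784, 363, 0]) stool();
translate([0, 0, 718]) chair();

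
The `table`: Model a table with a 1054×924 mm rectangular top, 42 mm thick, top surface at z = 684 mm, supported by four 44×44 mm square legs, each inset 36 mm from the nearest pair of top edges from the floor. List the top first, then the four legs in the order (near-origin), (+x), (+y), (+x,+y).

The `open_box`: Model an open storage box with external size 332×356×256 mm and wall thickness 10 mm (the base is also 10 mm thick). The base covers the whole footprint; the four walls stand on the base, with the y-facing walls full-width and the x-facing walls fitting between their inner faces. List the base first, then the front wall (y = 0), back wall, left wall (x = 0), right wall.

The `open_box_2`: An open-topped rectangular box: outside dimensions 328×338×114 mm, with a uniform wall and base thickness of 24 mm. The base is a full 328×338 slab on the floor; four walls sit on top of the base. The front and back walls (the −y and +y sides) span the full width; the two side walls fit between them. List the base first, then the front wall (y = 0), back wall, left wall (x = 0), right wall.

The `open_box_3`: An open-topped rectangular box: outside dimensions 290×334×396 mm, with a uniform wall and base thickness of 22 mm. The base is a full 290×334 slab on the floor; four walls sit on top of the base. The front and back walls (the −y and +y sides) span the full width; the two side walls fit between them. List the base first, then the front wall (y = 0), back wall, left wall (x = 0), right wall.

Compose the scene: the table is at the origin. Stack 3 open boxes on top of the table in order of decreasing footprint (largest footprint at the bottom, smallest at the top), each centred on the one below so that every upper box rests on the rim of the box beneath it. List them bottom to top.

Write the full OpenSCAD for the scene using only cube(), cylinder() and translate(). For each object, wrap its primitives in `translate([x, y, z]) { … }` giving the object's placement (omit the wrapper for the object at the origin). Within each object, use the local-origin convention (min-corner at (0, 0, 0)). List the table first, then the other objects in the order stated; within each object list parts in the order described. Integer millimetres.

translate([0, 0, 642]) cube([1054, 924, 42]);
translate([36, 36, 0]) cube([44, 44, 642]);
translate([974, 36, 0]) cube([44, 44, 642]);
translate([36, 844, 0]) cube([44, 44, 642]);
translate([974, 844, 0]) cube([44, 44, 642]);
translate([361, 284, 684]) {
  cube([332, 356, 10]);
  translate([0, 0, 10]) cube([332, 10, 246]);
  translate([0, 346, 10]) cube([332, 10, 246]);
  translate([0, 10, 10]) cube([10, 336, 246]);
  translate([322, 10, 10]) cube([10, 336, 246]);
}
translate([363, 293, 940]) {
  cube([328, 338, 24]);
  translate([0, 0, 24]) cube([328, 24, 90]);
  translate([0, 314, 24]) cube([328, 24, 90]);
  translate([0, 24, 24]) cube([24, 290, 90]);
  translate([304, 24, 24]) cube([24, 290, 90]);
}
translate([382, 295, 1054]) {
  cube([290, 334, 22]);
  translate([0, 0, 22]) cube([290, 22, 374]);
  translate([0, 312, 22]) cube([290, 22, 374]);
  translate([0, 22, 22]) cube([22, 290, 374]);
  translate([268, 22, 22]) cube([22, 290, 374]);
}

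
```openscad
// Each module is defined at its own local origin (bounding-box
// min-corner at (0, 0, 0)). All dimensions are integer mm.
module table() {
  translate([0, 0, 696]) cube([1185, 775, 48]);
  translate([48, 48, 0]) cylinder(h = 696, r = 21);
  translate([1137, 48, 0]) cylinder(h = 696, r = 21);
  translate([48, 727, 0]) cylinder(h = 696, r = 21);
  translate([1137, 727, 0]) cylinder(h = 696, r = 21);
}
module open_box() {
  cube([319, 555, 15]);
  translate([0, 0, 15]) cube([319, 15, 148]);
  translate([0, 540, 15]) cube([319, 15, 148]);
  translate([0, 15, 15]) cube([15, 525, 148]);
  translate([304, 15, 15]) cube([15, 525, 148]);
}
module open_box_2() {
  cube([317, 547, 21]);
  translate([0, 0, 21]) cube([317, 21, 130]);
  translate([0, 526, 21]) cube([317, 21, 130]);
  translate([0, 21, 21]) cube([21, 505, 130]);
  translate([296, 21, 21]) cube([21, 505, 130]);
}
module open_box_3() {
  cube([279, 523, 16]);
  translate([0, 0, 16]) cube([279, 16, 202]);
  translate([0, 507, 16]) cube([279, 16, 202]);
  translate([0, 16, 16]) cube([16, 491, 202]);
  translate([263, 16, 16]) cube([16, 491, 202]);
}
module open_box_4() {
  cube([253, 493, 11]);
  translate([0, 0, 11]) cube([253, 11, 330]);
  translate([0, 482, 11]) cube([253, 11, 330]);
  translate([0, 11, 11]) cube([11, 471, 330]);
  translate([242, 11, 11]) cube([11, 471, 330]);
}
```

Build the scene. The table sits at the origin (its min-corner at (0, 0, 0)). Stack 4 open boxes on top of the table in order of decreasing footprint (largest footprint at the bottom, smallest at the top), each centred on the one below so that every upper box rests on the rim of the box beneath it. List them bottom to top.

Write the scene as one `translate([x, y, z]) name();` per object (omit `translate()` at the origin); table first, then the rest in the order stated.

table();
translate([433, 110, 744]) open_box();
translate([434, 114, 907]) open_box_2();
translate([453, 126, 1058]) open_box_3();
translate([466, 141, 1276]) open_box_4();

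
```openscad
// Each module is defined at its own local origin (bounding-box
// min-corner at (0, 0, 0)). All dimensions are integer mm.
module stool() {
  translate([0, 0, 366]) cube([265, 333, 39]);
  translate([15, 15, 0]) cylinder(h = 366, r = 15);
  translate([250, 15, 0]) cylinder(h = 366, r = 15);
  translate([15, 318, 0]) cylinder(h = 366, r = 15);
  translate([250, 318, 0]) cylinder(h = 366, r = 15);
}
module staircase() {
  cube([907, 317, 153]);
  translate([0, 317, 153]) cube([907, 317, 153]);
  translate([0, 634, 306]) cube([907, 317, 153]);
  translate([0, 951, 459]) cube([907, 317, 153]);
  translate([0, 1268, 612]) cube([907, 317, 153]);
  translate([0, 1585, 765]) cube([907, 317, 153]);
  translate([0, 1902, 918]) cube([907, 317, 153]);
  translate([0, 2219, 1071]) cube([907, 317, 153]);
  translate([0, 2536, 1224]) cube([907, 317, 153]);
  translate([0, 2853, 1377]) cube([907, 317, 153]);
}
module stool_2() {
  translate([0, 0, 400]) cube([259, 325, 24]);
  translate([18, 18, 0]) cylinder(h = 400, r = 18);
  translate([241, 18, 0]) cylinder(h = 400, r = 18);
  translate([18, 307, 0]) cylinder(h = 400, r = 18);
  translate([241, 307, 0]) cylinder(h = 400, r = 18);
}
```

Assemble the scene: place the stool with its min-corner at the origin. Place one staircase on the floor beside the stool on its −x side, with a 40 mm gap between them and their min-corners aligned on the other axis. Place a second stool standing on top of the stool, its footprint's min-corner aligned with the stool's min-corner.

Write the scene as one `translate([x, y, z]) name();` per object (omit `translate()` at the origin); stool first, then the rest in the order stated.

stool();
translate([-947, 0, 0]) staircase();
translate([0, 0, 405]) stool_2();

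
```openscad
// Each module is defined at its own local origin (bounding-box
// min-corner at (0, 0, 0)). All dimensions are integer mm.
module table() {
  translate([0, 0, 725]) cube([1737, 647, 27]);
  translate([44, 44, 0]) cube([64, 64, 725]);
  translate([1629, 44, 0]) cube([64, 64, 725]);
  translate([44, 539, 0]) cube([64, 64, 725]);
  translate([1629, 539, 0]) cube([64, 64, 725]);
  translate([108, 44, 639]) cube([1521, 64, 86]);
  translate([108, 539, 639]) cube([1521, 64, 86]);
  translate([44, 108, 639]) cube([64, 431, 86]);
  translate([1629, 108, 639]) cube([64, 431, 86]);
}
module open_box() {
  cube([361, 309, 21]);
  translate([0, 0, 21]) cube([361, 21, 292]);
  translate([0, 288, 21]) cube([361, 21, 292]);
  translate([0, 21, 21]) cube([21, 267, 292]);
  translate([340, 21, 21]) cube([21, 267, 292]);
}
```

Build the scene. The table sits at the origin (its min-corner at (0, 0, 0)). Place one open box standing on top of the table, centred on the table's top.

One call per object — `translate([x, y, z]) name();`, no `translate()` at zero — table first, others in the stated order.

table();
translate([688, 169, 752]) open_box();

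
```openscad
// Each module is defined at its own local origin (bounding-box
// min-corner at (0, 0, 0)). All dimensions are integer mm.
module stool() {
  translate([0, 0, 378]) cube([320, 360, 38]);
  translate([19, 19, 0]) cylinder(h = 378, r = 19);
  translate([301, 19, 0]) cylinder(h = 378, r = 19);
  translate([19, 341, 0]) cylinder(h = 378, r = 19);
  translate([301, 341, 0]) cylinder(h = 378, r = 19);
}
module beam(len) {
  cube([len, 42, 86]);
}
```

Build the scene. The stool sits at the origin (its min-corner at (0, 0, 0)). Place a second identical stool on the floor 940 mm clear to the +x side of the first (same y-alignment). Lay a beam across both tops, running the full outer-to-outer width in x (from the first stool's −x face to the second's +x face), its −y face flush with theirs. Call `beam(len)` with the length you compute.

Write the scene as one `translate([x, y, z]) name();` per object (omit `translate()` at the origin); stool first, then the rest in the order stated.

stool();
translate([1260, 0, 0]) stool();
translate([0, 0, 416]) beam(1580);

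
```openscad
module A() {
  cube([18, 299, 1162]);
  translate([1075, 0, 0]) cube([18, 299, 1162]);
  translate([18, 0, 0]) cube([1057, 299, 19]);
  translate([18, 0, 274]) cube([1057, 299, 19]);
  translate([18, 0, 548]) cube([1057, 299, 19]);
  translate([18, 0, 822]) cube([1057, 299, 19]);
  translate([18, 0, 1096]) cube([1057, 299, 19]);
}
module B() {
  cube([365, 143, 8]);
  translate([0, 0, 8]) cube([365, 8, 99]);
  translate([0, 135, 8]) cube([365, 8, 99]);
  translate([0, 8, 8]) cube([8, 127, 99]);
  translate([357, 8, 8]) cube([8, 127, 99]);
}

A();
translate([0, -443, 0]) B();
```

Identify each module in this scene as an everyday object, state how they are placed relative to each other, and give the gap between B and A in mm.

A is a bookshelf. B is an open box. The open box is on the floor beside the bookshelf on its −y side. The gap between the open box and the bookshelf is 300 mm.

The open box's nearest face is 300 mm from the bookshelf's −y face.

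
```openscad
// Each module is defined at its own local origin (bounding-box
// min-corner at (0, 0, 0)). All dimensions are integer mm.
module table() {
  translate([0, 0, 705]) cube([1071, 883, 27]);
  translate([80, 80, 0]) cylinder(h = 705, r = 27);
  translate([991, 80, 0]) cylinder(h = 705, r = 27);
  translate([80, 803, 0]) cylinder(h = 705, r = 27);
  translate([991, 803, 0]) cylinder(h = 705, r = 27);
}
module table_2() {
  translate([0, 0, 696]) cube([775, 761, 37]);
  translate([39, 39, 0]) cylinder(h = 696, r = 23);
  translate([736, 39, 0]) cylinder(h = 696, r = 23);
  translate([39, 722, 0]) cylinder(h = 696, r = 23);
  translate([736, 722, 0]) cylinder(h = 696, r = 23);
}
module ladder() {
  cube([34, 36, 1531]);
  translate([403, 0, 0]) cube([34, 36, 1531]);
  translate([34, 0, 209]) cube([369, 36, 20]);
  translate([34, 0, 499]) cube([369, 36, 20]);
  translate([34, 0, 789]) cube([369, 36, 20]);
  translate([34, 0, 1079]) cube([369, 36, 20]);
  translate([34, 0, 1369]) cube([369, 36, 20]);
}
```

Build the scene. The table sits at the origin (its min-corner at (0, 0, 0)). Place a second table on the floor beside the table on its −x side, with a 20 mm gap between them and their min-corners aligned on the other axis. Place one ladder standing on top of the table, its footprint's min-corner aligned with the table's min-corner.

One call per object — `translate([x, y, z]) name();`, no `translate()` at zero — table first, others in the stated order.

table();
translate([-795, 0, 0]) table_2();
translate([0, 0, 732]) ladder();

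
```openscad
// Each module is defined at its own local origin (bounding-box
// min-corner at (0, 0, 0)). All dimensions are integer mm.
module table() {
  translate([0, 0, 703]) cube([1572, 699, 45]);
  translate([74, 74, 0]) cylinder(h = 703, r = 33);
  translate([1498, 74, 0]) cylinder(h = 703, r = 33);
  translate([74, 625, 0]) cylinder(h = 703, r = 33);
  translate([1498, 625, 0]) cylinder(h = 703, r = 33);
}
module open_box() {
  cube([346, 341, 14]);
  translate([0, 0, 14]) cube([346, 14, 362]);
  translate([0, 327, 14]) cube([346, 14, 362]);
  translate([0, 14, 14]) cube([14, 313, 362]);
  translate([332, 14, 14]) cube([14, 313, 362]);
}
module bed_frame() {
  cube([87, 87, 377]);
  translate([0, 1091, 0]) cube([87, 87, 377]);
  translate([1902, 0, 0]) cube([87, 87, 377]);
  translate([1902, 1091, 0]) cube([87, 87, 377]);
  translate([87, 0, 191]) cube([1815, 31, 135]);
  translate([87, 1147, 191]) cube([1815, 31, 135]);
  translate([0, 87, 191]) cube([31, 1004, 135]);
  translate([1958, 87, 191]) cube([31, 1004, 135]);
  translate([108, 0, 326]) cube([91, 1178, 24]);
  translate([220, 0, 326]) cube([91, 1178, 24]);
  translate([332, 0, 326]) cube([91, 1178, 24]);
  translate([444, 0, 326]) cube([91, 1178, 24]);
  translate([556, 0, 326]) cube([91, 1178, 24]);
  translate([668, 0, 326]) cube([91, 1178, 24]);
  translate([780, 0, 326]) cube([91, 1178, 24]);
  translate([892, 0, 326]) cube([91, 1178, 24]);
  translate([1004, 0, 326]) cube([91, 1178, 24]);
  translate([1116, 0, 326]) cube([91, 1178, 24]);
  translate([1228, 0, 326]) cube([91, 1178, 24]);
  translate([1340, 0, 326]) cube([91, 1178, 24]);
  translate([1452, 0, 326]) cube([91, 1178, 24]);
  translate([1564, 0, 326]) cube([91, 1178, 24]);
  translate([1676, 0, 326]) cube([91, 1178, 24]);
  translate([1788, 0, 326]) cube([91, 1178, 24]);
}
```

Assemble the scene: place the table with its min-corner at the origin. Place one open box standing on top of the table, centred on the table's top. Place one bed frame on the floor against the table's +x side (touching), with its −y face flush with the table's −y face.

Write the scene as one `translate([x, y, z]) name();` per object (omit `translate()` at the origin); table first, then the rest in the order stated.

table();
translate([613, 179, 748]) open_box();
translate([1572, 0, 0]) bed_frame();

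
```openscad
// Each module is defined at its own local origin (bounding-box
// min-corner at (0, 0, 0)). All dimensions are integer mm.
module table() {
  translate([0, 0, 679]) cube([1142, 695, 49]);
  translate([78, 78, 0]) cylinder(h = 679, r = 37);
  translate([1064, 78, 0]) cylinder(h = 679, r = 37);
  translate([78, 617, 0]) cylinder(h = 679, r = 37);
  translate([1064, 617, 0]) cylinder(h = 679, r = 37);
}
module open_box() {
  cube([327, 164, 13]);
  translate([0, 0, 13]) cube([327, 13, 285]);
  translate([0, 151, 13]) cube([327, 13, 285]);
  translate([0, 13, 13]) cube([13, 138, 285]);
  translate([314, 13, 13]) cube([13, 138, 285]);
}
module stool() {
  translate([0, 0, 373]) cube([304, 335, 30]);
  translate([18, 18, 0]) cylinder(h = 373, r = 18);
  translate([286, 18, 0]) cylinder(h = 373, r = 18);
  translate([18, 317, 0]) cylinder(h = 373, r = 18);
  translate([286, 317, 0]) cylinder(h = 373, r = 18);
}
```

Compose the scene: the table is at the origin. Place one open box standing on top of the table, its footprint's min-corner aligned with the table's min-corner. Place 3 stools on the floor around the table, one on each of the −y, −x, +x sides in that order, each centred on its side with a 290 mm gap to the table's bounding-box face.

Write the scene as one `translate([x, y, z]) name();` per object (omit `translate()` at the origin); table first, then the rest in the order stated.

table();
translate([0, 0, 728]) open_box();
translate([419, -625, 0]) stool();
translate([-594, 180, 0]) stool();
translate([1432, 180, 0]) stool();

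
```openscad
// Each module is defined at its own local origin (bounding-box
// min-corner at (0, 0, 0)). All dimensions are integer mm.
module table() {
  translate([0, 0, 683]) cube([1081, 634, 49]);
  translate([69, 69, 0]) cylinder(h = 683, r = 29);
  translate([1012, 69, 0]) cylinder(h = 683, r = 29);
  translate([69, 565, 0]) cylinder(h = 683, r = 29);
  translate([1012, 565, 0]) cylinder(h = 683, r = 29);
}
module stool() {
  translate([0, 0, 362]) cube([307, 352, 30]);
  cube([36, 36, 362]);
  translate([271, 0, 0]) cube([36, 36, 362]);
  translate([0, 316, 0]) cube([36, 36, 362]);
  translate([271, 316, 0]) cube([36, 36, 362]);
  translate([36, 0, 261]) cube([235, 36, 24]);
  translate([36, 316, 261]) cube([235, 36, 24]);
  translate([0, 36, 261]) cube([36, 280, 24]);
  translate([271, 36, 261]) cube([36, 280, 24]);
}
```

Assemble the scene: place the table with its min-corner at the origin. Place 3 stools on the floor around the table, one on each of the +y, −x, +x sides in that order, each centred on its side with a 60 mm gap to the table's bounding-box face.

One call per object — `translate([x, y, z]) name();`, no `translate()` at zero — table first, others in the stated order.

table();
translate([387, 694, 0]) stool();
translate([-367, 141, 0]) stool();
translate([1141, 141, 0]) stool();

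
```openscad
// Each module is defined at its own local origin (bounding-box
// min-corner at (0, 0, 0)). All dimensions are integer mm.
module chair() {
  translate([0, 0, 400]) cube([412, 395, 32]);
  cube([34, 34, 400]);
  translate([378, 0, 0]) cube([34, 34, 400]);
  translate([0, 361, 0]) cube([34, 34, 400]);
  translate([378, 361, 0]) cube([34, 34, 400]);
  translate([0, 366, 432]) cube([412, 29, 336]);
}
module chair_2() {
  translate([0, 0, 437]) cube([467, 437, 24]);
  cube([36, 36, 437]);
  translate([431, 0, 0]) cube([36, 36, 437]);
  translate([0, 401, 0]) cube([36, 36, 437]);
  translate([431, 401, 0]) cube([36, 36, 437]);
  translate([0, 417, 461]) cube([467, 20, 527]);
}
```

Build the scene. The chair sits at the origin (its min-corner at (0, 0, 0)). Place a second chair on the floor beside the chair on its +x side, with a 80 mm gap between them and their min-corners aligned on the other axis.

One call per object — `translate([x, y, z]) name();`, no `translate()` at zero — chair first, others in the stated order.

chair();
translate([492, 0, 0]) chair_2();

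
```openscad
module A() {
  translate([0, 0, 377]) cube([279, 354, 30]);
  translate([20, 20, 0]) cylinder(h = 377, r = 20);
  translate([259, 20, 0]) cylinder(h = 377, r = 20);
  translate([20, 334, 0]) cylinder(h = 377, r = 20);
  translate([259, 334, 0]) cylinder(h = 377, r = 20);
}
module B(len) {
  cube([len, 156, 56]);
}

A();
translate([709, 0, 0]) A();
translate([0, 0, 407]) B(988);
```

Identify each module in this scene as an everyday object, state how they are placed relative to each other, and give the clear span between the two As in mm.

A is a stool. B is a beam. A beam spans the tops of two stools. The clear span between the two stools is 430 mm.

Second stool starts at x = 709; first ends at x = 279; clear span = 709 − 279 = 430 mm.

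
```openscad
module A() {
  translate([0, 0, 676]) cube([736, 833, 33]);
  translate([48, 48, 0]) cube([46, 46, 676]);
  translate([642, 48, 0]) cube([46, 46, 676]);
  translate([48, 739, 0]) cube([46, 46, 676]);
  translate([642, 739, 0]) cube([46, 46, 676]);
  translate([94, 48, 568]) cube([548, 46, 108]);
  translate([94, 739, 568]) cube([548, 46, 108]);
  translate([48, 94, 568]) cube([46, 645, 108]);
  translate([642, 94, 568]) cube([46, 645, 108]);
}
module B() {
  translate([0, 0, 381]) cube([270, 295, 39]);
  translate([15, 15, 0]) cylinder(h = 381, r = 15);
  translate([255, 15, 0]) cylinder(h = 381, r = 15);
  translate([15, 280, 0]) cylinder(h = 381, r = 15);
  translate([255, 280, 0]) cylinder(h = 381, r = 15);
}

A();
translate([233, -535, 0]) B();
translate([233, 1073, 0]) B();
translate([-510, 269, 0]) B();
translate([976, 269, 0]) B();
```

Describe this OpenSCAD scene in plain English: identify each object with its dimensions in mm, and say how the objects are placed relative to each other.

A is a rectangular dining table. The top is 736×833×33 mm with its upper surface at z = 709 mm. It stands on four 46×46 mm square legs, each inset 48 mm from the nearest pair of top edges, running from the floor to the underside of the top. Four apron rails, 46 mm thick and 108 mm tall, run between adjacent legs with their top edges flush with the underside of the top and their outer faces flush with the legs' outer faces.

B is a four-legged stool. The seat is 270×295 mm, 39 mm thick, top at z = 420 mm. It stands on four round legs, each 30 mm in diameter, from z = 0 to the seat underside, each leg's axis is inset half a diameter from the nearest pair of seat edges (so the leg's bounding box is flush with the corner).

Four stools sit around the table at the −y, +y, −x, +x sides.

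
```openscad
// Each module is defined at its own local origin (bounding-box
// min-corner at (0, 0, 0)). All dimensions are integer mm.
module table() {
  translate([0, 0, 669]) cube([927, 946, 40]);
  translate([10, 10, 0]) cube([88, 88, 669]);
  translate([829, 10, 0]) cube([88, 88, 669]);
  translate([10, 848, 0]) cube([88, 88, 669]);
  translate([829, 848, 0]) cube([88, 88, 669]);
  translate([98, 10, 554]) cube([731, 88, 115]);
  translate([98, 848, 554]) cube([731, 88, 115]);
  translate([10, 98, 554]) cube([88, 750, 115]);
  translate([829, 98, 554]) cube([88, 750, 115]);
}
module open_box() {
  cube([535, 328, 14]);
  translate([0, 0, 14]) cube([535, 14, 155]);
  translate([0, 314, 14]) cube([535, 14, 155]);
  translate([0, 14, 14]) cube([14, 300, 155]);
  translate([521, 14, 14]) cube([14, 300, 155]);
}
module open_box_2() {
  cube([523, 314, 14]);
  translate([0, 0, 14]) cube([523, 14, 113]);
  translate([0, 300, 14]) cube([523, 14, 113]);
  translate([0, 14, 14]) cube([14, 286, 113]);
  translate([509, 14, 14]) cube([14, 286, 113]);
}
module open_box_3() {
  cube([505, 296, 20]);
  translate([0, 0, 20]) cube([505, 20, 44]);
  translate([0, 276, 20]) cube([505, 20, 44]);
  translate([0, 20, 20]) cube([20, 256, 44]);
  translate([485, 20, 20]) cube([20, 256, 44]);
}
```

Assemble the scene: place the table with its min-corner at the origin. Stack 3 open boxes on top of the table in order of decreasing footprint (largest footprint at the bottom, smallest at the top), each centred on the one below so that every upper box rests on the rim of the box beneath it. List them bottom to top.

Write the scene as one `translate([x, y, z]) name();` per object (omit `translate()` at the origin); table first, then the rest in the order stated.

table();
translate([196, 309, 709]) open_box();
translate([202, 316, 878]) open_box_2();
translate([211, 325, 1005]) open_box_3();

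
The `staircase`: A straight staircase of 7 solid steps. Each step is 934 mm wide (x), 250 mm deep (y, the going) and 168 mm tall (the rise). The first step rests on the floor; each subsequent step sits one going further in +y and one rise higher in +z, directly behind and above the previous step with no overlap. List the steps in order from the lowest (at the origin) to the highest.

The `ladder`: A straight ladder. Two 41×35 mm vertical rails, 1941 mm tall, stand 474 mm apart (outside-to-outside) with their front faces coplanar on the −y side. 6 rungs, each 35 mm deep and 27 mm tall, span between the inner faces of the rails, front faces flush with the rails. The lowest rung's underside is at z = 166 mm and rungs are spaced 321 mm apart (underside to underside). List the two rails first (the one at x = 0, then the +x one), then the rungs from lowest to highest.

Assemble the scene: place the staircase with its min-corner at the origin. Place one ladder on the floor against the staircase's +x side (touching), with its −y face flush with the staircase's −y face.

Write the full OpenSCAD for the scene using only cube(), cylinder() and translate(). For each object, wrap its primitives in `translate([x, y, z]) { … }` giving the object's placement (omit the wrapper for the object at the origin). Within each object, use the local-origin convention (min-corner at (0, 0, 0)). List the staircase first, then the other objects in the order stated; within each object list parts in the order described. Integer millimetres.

cube([934, 250, 168]);
translate([0, 250, 168]) cube([934, 250, 168]);
translate([0, 500, 336]) cube([934, 250, 168]);
translate([0, 750, 504]) cube([934, 250, 168]);
translate([0, 1000, 672]) cube([934, 250, 168]);
translate([0, 1250, 840]) cube([934, 250, 168]);
translate([0, 1500, 1008]) cube([934, 250, 168]);
translate([934, 0, 0]) {
  cube([41, 35, 1941]);
  translate([433, 0, 0]) cube([41, 35, 1941]);
  translate([41, 0, 166]) cube([392, 35, 27]);
  translate([41, 0, 487]) cube([392, 35, 27]);
  translate([41, 0, 808]) cube([392, 35, 27]);
  translate([41, 0, 1129]) cube([392, 35, 27]);
  translate([41, 0, 1450]) cube([392, 35, 27]);
  translate([41, 0, 1771]) cube([392, 35, 27]);
}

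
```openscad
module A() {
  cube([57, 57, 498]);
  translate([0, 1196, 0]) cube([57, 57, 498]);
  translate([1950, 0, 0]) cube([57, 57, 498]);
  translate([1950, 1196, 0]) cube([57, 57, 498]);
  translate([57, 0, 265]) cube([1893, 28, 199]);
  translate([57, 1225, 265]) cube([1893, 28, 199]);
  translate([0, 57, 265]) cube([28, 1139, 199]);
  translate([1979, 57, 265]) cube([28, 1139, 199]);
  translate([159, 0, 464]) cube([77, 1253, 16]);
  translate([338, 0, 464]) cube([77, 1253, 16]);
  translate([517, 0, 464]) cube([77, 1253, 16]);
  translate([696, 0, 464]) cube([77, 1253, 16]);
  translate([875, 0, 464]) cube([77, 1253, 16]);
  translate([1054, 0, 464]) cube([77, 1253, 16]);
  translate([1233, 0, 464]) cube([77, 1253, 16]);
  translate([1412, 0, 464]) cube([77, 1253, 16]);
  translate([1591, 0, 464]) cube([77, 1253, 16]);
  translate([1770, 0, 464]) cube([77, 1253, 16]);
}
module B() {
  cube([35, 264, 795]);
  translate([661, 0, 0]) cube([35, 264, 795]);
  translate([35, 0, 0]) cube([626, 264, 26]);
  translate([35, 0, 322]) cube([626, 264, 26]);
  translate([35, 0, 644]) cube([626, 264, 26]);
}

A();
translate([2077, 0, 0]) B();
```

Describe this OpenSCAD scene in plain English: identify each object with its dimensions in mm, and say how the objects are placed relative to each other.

A is a bed frame 2007 mm long (x) by 1253 mm wide (y). Four 57×57 mm corner posts, 498 mm tall, at the corners of the footprint. Four rails of 28 mm thickness and 199 mm height run between adjacent posts with their undersides at z = 265 mm, their outer faces flush with the outside of the frame (the two x-running rails run between the posts' inner faces; the two y-running rails run between the posts' inner faces). 10 slats, each 77 mm wide (x) and 16 mm thick, lie across the top of the two x-running rails, running the full 1253 mm width of the frame in y; the slats are evenly spaced along x between the inner faces of the end posts with equal gaps (rounded down to the nearest mm) at the −x end and between each pair — any rounding remainder accumulates at the +x end.

B is an open bookshelf. Two side panels, each 35 mm thick, 264 mm deep and 795 mm tall, stand 696 mm apart (outside-to-outside). Between them sit 3 shelves, each 26 mm thick and 264 mm deep, spanning the full gap between the sides. The bottom shelf rests on the floor (its underside at z = 0) and the clear gap between one shelf's top and the next shelf's underside is 296 mm.

The bookshelf is on the floor beside the bed frame on its +x side.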